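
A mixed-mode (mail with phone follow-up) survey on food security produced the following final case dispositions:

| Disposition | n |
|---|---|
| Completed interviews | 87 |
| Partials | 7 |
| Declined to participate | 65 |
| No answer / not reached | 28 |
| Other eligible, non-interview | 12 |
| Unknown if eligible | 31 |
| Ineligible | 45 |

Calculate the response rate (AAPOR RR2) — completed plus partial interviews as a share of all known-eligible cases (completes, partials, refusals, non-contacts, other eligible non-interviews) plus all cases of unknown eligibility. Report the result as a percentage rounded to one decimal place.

Numerator: 87 + 7 = 94
Denom: 87 + 7 + 65 + 28 + 12 + 31 = 230
RR2 = 94 / 230 = 0.4087

40.9%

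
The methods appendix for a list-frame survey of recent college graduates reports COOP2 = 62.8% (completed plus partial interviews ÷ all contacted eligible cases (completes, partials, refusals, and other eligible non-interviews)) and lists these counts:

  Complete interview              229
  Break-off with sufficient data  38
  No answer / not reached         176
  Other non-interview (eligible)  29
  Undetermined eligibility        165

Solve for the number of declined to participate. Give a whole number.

Top → 229 + 38 = 267
COOP2 = 267 / D = 0.628
D = 267 / 0.628 = 425.2
Rest of base = 296
declined to participate = 425.2 − 296 ≈ 129

129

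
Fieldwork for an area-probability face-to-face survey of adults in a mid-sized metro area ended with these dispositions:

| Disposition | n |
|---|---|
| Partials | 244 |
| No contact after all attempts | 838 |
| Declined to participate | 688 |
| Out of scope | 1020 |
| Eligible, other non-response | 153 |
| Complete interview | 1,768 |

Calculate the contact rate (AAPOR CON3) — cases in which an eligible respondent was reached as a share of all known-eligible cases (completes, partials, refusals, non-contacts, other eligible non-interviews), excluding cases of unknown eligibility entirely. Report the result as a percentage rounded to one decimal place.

77.3%

Top → 1768 + 244 + 688 + 153 = 2853
Denominator → 1768 + 244 + 688 + 838 + 153 = 3691
CON3 = 2853 / 3691 = 0.7730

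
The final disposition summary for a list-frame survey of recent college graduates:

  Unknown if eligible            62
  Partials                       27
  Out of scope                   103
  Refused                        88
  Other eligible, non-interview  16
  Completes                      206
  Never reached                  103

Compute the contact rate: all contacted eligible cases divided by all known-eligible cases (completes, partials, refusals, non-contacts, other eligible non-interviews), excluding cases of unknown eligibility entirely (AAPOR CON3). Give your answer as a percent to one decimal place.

Numerator: 206 + 27 + 88 + 16 = 337
Denominator: 206 + 27 + 88 + 103 + 16 = 440
CON3 = 337 / 440 = 0.7659

76.6%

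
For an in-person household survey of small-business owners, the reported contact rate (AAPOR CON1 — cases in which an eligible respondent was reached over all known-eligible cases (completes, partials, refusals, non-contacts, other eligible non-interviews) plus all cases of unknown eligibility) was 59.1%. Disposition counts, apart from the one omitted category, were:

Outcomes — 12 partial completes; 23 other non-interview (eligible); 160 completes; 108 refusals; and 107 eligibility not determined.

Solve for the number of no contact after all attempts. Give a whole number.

Numerator = 160 + 12 + 108 + 23 = 303
CON1 = 303 / D = 0.591
D = 303 / 0.591 = 512.7
Other denominator terms total 410
no contact after all attempts = 512.7 − 410 ≈ 103

103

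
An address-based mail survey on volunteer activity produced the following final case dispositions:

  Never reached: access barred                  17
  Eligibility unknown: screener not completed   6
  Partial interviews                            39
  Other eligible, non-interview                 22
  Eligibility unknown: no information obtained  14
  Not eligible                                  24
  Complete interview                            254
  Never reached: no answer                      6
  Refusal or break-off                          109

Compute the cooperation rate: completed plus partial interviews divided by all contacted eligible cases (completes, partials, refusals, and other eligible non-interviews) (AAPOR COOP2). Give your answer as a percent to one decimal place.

No contact after all attempts = 6 + 17 = 23
Eligibility not determined = 6 + 14 = 20
Numerator = 254 + 39 = 293
Base = 254 + 39 + 109 + 22 = 424
COOP2 = 293 / 424 = 0.6910

69.1%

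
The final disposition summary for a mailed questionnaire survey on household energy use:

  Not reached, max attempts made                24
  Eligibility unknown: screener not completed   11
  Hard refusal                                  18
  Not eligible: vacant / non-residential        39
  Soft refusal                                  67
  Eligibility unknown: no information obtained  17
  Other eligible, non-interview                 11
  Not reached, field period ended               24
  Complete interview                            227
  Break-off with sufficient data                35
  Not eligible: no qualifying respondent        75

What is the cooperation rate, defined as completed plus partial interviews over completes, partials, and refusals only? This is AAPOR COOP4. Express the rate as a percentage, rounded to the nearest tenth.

Refusal or break-off = 18 + 67 = 85
Never reached = 24 + 24 = 48
Undetermined eligibility = 11 + 17 = 28
Ineligible = 75 + 39 = 114
Top → 227 + 35 = 262
Denominator → 227 + 35 + 85 = 347
COOP4 = 262 / 347 = 0.7550

75.5%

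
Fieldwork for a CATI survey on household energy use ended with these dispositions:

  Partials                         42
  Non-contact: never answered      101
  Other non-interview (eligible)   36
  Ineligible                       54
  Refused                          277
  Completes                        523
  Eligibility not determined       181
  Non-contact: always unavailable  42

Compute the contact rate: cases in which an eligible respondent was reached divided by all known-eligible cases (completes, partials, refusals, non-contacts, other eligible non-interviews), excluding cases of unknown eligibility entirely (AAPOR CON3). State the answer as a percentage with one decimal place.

86.0%

No answer / not reached = 101 + 42 = 143
Top: 523 + 42 + 277 + 36 = 878
Base: 523 + 42 + 277 + 143 + 36 = 1021
CON3 = 878 / 1021 = 0.8599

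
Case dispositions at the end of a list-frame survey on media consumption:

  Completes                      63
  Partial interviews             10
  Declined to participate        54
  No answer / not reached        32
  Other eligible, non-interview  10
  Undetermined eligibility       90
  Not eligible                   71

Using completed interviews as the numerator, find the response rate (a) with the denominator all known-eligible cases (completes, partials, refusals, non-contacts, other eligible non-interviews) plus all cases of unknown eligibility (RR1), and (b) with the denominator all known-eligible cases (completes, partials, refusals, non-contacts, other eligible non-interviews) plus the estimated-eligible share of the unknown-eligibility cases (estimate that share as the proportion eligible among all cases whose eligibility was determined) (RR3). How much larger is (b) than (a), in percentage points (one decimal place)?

2.8

Top = 63
Base = 63 + 10 + 54 + 32 + 10 + 90 = 259
RR1 = 63 / 259 = 0.2432
Known eligible = 63 + 10 + 54 + 32 + 10 = 169
e = 169 / (169 + 71) = 169 / 240 = 0.7042
Eligible share of unknowns = 0.7042 × 90 = 63.38
Base = 169 + 63.38 = 232.38
RR3 = 63 / 232.38 = 0.2711
Difference = 27.11 − 24.32 = 2.79 percentage points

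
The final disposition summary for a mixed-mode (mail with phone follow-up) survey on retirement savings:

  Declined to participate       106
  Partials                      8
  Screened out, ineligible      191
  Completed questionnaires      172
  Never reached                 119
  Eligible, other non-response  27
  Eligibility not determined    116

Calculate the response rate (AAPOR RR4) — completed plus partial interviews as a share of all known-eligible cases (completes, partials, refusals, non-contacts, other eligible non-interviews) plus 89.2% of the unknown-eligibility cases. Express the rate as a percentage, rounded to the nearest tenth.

33.6%

Num → 172 + 8 = 180
Eligible (known) → 172 + 8 + 106 + 119 + 27 = 432
Eligible share of unknowns → 0.8920 × 116 = 103.47
Denom → 432 + 103.47 = 535.47
RR4 = 180 / 535.47 = 0.3362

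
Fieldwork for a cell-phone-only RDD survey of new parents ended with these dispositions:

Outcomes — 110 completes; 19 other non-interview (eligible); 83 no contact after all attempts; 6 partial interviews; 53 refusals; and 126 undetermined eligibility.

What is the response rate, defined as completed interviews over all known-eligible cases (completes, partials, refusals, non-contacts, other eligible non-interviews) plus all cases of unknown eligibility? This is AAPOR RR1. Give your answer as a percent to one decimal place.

Top → 110
Base → 110 + 6 + 53 + 83 + 19 + 126 = 397
RR1 = 110 / 397 = 0.2771

27.7%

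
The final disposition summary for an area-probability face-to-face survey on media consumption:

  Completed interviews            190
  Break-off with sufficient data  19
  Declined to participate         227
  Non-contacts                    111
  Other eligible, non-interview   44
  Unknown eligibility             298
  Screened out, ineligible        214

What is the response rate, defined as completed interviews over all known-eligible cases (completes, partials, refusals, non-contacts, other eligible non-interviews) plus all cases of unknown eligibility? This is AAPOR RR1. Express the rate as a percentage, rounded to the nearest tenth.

Top: 190
Denominator: 190 + 19 + 227 + 111 + 44 + 298 = 889
RR1 = 190 / 889 = 0.2137

21.4%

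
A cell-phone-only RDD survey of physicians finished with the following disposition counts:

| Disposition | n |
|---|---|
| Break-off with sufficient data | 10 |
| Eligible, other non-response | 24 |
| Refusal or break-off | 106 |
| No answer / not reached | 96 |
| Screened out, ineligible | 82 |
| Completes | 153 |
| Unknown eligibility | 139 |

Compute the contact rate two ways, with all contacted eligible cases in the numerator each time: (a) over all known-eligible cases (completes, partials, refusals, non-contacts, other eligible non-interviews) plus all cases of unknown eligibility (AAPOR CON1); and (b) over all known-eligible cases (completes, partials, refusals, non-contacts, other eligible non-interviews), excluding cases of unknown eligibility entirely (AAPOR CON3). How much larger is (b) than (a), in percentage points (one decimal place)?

Numerator → 153 + 10 + 106 + 24 = 293
Base → 153 + 10 + 106 + 96 + 24 + 139 = 528
CON1 = 293 / 528 = 0.5549
Base → 153 + 10 + 106 + 96 + 24 = 389
CON3 = 293 / 389 = 0.7532
Difference = 75.32 − 55.49 = 19.83 percentage points

19.8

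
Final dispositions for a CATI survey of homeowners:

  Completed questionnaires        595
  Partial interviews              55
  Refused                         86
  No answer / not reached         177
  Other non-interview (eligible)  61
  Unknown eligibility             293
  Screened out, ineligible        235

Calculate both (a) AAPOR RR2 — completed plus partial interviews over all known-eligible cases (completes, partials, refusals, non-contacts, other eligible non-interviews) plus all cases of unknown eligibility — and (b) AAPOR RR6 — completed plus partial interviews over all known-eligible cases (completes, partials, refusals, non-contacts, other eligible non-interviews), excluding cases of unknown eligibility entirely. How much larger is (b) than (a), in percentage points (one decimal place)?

15.4

Numerator = 595 + 55 = 650
Denominator = 595 + 55 + 86 + 177 + 61 + 293 = 1267
RR2 = 650 / 1267 = 0.5130
Denominator = 595 + 55 + 86 + 177 + 61 = 974
RR6 = 650 / 974 = 0.6674
Difference = 66.74 − 51.30 = 15.44 percentage points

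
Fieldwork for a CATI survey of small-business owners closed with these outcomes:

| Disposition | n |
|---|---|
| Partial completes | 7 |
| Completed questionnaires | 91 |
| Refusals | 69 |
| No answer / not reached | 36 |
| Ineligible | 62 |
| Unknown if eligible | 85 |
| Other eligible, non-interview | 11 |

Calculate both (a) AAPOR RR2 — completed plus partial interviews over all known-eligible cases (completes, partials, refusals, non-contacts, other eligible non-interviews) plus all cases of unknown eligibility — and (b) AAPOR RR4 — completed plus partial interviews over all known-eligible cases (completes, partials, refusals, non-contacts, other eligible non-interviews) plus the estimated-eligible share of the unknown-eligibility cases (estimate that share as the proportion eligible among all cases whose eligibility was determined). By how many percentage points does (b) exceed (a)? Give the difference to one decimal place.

Num = 91 + 7 = 98
Denom = 91 + 7 + 69 + 36 + 11 + 85 = 299
RR2 = 98 / 299 = 0.3278
Determined eligible = 91 + 7 + 69 + 36 + 11 = 214
e = 214 / (214 + 62) = 214 / 276 = 0.7754
Eligible share of unknowns = 0.7754 × 85 = 65.91
Denom = 214 + 65.91 = 279.91
RR4 = 98 / 279.91 = 0.3501
Difference = 35.01 − 32.78 = 2.23 percentage points

2.2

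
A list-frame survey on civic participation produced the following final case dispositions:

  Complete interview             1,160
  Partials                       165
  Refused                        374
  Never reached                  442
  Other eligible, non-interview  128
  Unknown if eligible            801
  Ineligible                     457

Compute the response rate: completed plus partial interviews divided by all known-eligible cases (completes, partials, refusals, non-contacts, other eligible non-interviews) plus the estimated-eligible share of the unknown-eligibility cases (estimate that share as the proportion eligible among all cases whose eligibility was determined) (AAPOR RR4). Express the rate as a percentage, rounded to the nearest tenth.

45.1%

Numerator = 1160 + 165 = 1325
Eligible (known) = 1160 + 165 + 374 + 442 + 128 = 2269
e = 2269 / (2269 + 457) = 2269 / 2726 = 0.8324
Eligible share of unknowns = 0.8324 × 801 = 666.75
Denominator = 2269 + 666.75 = 2935.75
RR4 = 1325 / 2935.75 = 0.4513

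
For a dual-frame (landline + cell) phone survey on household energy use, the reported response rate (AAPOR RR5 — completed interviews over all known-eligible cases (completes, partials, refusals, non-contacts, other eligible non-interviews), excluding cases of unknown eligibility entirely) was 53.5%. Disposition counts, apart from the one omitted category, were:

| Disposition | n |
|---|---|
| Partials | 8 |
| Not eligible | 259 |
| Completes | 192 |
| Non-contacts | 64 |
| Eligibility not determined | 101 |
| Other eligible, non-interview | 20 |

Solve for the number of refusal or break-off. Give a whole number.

75

RR5 = 192 / D = 0.535
D = 192 / 0.535 = 358.9
Other denominator terms total 284
refusal or break-off = 358.9 − 284 ≈ 75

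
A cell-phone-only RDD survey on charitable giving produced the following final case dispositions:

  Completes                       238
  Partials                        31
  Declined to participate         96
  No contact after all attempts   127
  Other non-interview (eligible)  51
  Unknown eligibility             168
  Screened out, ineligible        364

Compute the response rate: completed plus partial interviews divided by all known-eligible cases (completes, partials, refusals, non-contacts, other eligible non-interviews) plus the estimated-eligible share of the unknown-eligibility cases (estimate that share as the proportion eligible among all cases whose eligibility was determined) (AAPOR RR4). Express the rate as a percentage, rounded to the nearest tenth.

41.8%

Top = 238 + 31 = 269
Determined eligible = 238 + 31 + 96 + 127 + 51 = 543
e = 543 / (543 + 364) = 543 / 907 = 0.5987
Eligible share of unknowns = 0.5987 × 168 = 100.58
Base = 543 + 100.58 = 643.58
RR4 = 269 / 643.58 = 0.4180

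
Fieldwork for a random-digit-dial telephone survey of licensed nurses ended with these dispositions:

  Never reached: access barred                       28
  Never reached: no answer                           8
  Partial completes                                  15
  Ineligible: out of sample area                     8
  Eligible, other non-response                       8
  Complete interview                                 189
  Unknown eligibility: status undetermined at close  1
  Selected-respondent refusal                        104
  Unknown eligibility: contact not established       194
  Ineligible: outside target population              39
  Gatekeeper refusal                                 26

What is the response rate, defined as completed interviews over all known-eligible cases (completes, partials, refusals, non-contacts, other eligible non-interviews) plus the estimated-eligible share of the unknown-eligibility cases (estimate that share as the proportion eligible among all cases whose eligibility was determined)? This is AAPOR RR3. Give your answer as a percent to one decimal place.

Refusal or break-off = 26 + 104 = 130
Non-contacts = 8 + 28 = 36
Undetermined eligibility = 194 + 1 = 195
Not eligible = 39 + 8 = 47
Num = 189
Known eligible = 189 + 15 + 130 + 36 + 8 = 378
e = 378 / (378 + 47) = 378 / 425 = 0.8894
Estimated eligible among unknowns = 0.8894 × 195 = 173.43
Denominator = 378 + 173.43 = 551.43
RR3 = 189 / 551.43 = 0.3427

34.3%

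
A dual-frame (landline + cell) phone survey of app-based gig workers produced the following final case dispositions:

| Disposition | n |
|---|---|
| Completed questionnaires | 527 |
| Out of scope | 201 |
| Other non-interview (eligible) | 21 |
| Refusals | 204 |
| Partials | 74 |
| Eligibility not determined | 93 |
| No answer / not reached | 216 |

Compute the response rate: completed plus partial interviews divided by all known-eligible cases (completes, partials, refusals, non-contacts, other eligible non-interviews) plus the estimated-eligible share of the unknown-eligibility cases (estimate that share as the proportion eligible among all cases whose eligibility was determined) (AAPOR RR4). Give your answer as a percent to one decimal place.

53.7%

Numerator → 527 + 74 = 601
Determined eligible → 527 + 74 + 204 + 216 + 21 = 1042
e = 1042 / (1042 + 201) = 1042 / 1243 = 0.8383
Eligible share of unknowns → 0.8383 × 93 = 77.96
Base → 1042 + 77.96 = 1119.96
RR4 = 601 / 1119.96 = 0.5366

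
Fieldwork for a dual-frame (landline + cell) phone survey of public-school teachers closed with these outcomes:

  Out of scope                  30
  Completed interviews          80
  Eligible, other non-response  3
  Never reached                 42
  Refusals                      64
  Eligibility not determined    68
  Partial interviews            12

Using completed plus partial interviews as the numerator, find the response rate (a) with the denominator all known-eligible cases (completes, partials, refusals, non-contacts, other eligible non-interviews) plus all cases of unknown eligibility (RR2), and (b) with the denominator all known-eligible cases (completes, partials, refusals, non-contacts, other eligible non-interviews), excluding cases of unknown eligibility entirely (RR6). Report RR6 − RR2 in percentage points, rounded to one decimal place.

11.6

Numerator: 80 + 12 = 92
Denominator: 80 + 12 + 64 + 42 + 3 + 68 = 269
RR2 = 92 / 269 = 0.3420
Denominator: 80 + 12 + 64 + 42 + 3 = 201
RR6 = 92 / 201 = 0.4577
Difference = 45.77 − 34.20 = 11.57 percentage points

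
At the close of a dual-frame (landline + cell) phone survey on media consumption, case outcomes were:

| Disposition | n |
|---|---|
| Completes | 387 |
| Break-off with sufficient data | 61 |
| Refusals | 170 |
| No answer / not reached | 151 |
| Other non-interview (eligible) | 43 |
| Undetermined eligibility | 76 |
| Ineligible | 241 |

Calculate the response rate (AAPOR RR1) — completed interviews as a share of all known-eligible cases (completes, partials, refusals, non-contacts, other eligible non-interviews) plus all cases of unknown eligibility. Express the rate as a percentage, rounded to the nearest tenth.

Numerator → 387
Base → 387 + 61 + 170 + 151 + 43 + 76 = 888
RR1 = 387 / 888 = 0.4358

43.6%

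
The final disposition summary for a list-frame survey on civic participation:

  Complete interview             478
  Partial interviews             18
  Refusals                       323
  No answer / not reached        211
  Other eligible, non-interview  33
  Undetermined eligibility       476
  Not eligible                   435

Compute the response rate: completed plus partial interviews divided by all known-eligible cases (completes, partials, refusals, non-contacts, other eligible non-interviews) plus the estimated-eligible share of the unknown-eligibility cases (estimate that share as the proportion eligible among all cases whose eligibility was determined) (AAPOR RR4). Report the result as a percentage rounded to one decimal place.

Numerator: 478 + 18 = 496
Eligible (known): 478 + 18 + 323 + 211 + 33 = 1063
e = 1063 / (1063 + 435) = 1063 / 1498 = 0.7096
Eligible share of unknowns: 0.7096 × 476 = 337.77
Base: 1063 + 337.77 = 1400.77
RR4 = 496 / 1400.77 = 0.3541

35.4%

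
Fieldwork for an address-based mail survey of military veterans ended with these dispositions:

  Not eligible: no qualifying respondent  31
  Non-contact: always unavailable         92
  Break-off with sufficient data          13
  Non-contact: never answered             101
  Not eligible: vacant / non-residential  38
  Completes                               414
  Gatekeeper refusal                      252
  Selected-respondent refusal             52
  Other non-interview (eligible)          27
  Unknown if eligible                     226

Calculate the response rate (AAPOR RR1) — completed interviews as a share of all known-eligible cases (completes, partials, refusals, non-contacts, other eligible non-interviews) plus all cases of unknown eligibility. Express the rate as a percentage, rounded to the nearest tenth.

Declined to participate = 252 + 52 = 304
No answer / not reached = 101 + 92 = 193
Ineligible = 31 + 38 = 69
Num → 414
Base → 414 + 13 + 304 + 193 + 27 + 226 = 1177
RR1 = 414 / 1177 = 0.3517

35.2%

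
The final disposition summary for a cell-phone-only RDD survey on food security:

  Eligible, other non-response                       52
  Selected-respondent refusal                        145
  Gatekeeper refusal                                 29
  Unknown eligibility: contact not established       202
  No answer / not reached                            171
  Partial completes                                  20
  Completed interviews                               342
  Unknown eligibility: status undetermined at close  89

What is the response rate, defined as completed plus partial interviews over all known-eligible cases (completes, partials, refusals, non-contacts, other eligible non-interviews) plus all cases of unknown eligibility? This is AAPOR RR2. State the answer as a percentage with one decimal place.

34.5%

Refused = 29 + 145 = 174
Undetermined eligibility = 202 + 89 = 291
Top → 342 + 20 = 362
Denom → 342 + 20 + 174 + 171 + 52 + 291 = 1050
RR2 = 362 / 1050 = 0.3448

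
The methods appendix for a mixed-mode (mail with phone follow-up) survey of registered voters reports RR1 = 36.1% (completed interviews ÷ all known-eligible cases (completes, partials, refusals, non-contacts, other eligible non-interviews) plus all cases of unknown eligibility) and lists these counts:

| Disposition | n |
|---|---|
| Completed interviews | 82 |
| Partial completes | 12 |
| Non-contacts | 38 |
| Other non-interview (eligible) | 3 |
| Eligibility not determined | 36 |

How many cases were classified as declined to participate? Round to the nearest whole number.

RR1 = 82 / D = 0.361
D = 82 / 0.361 = 227.1
Rest of base = 171
declined to participate = 227.1 − 171 ≈ 56

56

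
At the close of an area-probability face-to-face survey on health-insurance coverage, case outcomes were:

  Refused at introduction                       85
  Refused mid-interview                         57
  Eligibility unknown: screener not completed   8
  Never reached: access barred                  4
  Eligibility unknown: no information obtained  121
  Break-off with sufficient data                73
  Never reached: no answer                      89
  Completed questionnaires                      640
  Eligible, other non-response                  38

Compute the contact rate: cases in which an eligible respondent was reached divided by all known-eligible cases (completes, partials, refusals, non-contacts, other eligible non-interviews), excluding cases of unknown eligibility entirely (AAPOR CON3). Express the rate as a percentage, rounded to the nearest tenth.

90.6%

Refusals = 85 + 57 = 142
No answer / not reached = 89 + 4 = 93
Unknown if eligible = 8 + 121 = 129
Top: 640 + 73 + 142 + 38 = 893
Denom: 640 + 73 + 142 + 93 + 38 = 986
CON3 = 893 / 986 = 0.9057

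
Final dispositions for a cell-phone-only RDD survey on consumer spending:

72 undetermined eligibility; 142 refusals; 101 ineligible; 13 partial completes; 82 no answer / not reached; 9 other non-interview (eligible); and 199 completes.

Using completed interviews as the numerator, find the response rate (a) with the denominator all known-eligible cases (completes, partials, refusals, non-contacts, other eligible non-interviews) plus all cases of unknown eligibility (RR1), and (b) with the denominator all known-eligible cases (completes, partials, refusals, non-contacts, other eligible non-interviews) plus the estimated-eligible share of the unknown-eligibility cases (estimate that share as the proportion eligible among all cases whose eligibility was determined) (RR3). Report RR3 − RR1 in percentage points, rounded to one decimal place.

Top: 199
Denominator: 199 + 13 + 142 + 82 + 9 + 72 = 517
RR1 = 199 / 517 = 0.3849
Determined eligible: 199 + 13 + 142 + 82 + 9 = 445
e = 445 / (445 + 101) = 445 / 546 = 0.8150
Eligible share of unknowns: 0.8150 × 72 = 58.68
Denominator: 445 + 58.68 = 503.68
RR3 = 199 / 503.68 = 0.3951
Difference = 39.51 − 38.49 = 1.02 percentage points

1.0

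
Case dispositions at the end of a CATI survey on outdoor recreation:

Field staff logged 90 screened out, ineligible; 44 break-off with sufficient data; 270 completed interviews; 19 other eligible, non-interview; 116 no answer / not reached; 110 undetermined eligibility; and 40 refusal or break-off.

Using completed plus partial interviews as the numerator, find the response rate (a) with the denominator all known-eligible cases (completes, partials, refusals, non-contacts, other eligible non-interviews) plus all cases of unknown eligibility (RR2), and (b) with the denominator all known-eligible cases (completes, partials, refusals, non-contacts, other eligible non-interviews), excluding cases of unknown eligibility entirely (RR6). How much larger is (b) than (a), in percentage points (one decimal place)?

Num → 270 + 44 = 314
Base → 270 + 44 + 40 + 116 + 19 + 110 = 599
RR2 = 314 / 599 = 0.5242
Base → 270 + 44 + 40 + 116 + 19 = 489
RR6 = 314 / 489 = 0.6421
Difference = 64.21 − 52.42 = 11.79 percentage points

11.8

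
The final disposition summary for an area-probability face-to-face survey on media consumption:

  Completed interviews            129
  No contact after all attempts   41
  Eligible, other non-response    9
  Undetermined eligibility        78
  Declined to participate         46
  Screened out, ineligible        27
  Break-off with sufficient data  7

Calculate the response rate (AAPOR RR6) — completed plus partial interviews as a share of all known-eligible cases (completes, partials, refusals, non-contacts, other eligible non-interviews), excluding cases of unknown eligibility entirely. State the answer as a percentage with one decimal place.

58.6%

Num: 129 + 7 = 136
Denom: 129 + 7 + 46 + 41 + 9 = 232
RR6 = 136 / 232 = 0.5862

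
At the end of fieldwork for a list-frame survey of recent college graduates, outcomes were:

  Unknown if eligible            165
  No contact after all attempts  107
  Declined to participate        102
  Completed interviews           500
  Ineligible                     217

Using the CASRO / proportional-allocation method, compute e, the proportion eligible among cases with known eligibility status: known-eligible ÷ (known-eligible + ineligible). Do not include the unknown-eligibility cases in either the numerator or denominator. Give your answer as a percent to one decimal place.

Determined eligible → 500 + 102 + 107 = 709
e = 709 / (709 + 217) = 709 / 926 = 0.7657

76.6%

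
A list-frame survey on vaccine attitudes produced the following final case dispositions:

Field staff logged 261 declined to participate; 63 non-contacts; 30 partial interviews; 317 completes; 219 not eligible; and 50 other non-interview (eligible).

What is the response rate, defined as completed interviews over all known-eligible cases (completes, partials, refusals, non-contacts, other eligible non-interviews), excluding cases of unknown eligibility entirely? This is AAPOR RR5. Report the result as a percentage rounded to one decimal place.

Num = 317
Denominator = 317 + 30 + 261 + 63 + 50 = 721
RR5 = 317 / 721 = 0.4397

44.0%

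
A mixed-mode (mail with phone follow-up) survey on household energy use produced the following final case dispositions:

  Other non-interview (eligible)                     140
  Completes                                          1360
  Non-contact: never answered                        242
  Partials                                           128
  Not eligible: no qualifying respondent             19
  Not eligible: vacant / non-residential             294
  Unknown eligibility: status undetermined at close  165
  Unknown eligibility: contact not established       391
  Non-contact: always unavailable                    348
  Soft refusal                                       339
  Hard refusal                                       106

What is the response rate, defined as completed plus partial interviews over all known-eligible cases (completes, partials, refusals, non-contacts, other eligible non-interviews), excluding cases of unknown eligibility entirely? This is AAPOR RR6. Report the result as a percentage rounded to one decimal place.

55.9%

Refused = 106 + 339 = 445
No answer / not reached = 242 + 348 = 590
Unknown if eligible = 391 + 165 = 556
Ineligible = 19 + 294 = 313
Top = 1360 + 128 = 1488
Base = 1360 + 128 + 445 + 590 + 140 = 2663
RR6 = 1488 / 2663 = 0.5588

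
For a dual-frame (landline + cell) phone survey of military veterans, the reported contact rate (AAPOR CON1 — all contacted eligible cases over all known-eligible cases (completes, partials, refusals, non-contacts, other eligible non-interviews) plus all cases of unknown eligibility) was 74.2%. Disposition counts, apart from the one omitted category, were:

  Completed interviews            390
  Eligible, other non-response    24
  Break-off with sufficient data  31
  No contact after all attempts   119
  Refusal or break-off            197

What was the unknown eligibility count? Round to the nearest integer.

Top: 390 + 31 + 197 + 24 = 642
CON1 = 642 / D = 0.742
D = 642 / 0.742 = 865.2
Remaining denominator categories sum to 761
unknown eligibility = 865.2 − 761 ≈ 104

104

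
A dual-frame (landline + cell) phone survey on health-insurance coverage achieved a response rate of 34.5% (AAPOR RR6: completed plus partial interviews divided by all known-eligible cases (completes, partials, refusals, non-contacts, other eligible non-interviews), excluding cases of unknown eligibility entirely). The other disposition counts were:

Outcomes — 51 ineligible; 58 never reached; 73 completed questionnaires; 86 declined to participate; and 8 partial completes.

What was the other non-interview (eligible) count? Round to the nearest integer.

Numerator = 73 + 8 = 81
RR6 = 81 / D = 0.345
D = 81 / 0.345 = 234.8
Rest of base = 225
other non-interview (eligible) = 234.8 − 225 ≈ 10

10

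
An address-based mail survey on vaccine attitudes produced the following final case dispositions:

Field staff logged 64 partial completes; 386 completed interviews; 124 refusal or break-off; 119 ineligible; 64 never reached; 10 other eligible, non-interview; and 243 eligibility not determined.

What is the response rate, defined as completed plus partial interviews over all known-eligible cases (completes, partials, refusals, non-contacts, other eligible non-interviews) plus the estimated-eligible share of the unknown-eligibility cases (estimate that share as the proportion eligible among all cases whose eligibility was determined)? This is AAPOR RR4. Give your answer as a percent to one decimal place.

52.7%

Top: 386 + 64 = 450
Eligible (known): 386 + 64 + 124 + 64 + 10 = 648
e = 648 / (648 + 119) = 648 / 767 = 0.8449
e × U: 0.8449 × 243 = 205.31
Denom: 648 + 205.31 = 853.31
RR4 = 450 / 853.31 = 0.5274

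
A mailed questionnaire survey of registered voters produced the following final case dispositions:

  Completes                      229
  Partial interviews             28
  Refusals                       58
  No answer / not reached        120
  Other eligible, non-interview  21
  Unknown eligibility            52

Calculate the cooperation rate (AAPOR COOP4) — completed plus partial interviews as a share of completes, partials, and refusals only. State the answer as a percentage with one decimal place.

Num: 229 + 28 = 257
Base: 229 + 28 + 58 = 315
COOP4 = 257 / 315 = 0.8159

81.6%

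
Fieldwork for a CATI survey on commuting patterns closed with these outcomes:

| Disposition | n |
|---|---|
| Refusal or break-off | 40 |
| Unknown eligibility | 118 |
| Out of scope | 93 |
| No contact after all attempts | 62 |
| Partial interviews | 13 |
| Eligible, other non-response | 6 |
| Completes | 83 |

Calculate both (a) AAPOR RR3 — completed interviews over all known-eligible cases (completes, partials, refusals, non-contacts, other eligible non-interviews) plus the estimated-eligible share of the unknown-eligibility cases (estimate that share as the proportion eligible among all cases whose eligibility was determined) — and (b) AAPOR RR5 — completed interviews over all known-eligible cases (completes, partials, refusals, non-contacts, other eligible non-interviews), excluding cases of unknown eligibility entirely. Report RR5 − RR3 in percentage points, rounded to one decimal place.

Numerator = 83
Known eligible = 83 + 13 + 40 + 62 + 6 = 204
e = 204 / (204 + 93) = 204 / 297 = 0.6869
Estimated eligible among unknowns = 0.6869 × 118 = 81.05
Denominator = 204 + 81.05 = 285.05
RR3 = 83 / 285.05 = 0.2912
Denominator = 83 + 13 + 40 + 62 + 6 = 204
RR5 = 83 / 204 = 0.4069
Difference = 40.69 − 29.12 = 11.57 percentage points

11.6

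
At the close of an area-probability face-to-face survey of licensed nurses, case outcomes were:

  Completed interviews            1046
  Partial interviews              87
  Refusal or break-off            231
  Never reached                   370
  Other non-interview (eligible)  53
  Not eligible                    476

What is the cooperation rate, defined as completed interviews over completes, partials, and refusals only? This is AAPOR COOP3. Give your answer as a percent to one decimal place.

Num = 1046
Base = 1046 + 87 + 231 = 1364
COOP3 = 1046 / 1364 = 0.7669

76.7%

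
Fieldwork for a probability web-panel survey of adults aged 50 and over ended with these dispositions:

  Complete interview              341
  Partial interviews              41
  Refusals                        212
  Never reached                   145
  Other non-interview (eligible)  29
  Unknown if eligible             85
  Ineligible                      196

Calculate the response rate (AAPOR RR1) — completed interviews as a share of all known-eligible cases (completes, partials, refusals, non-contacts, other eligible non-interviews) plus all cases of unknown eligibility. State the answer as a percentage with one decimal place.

Numerator: 341
Denom: 341 + 41 + 212 + 145 + 29 + 85 = 853
RR1 = 341 / 853 = 0.3998

40.0%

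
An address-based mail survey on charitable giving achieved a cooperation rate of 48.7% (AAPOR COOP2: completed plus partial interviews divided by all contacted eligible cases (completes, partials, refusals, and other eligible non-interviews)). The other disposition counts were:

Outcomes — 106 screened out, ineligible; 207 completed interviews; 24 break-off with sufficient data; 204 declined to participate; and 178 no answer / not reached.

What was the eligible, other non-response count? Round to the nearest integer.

Top → 207 + 24 = 231
COOP2 = 231 / D = 0.487
D = 231 / 0.487 = 474.3
Other denominator terms total 435
eligible, other non-response = 474.3 − 435 ≈ 39

39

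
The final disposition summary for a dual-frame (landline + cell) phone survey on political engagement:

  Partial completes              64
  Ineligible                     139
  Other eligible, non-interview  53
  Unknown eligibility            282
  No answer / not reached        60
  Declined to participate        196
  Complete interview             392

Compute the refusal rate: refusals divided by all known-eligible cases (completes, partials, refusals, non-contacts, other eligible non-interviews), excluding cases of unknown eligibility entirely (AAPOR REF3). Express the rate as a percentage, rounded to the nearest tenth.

Numerator = 196
Denom = 392 + 64 + 196 + 60 + 53 = 765
REF3 = 196 / 765 = 0.2562

25.6%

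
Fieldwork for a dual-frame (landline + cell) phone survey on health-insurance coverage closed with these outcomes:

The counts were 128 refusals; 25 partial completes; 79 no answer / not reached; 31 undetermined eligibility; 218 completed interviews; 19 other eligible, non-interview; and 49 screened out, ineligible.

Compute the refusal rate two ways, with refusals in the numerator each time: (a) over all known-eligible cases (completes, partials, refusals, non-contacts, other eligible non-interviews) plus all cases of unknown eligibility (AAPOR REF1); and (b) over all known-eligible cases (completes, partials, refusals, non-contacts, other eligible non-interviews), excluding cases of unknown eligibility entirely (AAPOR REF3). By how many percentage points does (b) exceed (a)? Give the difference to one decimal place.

1.7

Numerator → 128
Base → 218 + 25 + 128 + 79 + 19 + 31 = 500
REF1 = 128 / 500 = 0.2560
Base → 218 + 25 + 128 + 79 + 19 = 469
REF3 = 128 / 469 = 0.2729
Difference = 27.29 − 25.60 = 1.69 percentage points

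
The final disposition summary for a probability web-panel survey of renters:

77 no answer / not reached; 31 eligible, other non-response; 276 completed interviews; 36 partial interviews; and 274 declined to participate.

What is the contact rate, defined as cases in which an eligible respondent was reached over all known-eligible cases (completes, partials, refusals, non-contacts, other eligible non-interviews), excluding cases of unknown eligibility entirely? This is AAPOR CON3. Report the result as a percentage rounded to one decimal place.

88.9%

Numerator = 276 + 36 + 274 + 31 = 617
Base = 276 + 36 + 274 + 77 + 31 = 694
CON3 = 617 / 694 = 0.8890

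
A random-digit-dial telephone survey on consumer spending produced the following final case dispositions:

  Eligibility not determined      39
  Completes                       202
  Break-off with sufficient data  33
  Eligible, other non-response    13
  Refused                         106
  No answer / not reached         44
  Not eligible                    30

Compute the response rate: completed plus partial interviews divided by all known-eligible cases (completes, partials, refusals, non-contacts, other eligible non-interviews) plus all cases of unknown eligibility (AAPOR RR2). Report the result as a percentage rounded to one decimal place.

Num = 202 + 33 = 235
Base = 202 + 33 + 106 + 44 + 13 + 39 = 437
RR2 = 235 / 437 = 0.5378

53.8%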